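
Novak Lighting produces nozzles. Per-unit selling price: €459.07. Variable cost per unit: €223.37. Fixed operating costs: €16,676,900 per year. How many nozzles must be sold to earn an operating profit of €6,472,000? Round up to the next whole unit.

Unit CM = price − variable cost = €459.07 − €223.37 = €235.70.
Need Q such that Q × €235.70 − €16,676,900 = €6,472,000, i.e. Q = €23,148,900 / €235.70 = 98,213.41 → 98,214.

98,214 nozzles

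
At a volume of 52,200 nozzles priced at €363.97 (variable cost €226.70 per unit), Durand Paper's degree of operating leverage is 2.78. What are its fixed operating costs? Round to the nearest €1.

Contribution at this volume is 52,200 × €137.27 = €7,165,494.00.
Since DOL = CM ÷ EBIT, EBIT = €7,165,494.00 ÷ 2.78 = €2,577,515.83.
Fixed costs = CM − EBIT = €7,165,494.00 − €2,577,515.83 = €4,587,978.

€4,587,978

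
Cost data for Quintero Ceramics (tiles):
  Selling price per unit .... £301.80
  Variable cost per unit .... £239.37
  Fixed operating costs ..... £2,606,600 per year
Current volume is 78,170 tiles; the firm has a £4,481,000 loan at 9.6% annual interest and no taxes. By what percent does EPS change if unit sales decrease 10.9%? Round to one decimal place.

Contribution at this volume is 78,170 × £62.43 = £4,880,153.10.
Operating income = contribution − fixed costs = £4,880,153.10 − £2,606,600 = £2,273,553.10.
Interest = £430,176.00, so EBIT − I = £1,843,377.10.
DCL = total CM / (EBIT − I) = £4,880,153.10 / £1,843,377.10 = 2.6474.
%ΔEPS = DCL × %ΔSales = 2.6474 × -10.9% = -28.9%.

-28.9%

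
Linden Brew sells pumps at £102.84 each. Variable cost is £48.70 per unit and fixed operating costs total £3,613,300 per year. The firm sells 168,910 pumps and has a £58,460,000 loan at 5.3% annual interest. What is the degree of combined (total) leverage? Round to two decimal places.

3.76

At 168,910 units, contribution = 168,910 × £54.14 = £9,144,787.40.
Subtracting fixed costs: EBIT = £9,144,787.40 − £3,613,300 = £5,531,487.40. Interest = £3,098,380.00.
DOL = £9,144,787.40 ÷ £5,531,487.40 = 1.6532; DFL = £5,531,487.40 ÷ £2,433,107.40 = 2.2734.
Combined leverage = 1.6532 × 2.2734 = 3.7584.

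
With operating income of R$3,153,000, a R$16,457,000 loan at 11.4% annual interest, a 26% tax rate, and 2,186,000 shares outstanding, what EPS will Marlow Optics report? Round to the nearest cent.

R$0.43

Pre-tax income = R$3,153,000 − R$1,876,098.00 = R$1,276,902.00.
After tax at 26%: net income = R$1,276,902.00 × 0.74 = R$944,907.48.
Per share: R$944,907.48 / 2,186,000 shares = R$0.43.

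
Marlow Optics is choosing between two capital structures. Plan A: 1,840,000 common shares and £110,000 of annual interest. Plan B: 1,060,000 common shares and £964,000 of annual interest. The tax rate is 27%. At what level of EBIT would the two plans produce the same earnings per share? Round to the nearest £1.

At indifference, (EBIT − 110,000)(1 − t)/1,840,000 = (EBIT − 964,000)(1 − t)/1,060,000.
The (1 − t) factor cancels: (EBIT − 110,000) × 1,060,000 = (EBIT − 964,000) × 1,840,000.
EBIT × (1,840,000 − 1,060,000) = 964,000 × 1,840,000 − 110,000 × 1,060,000 = 1,657,160,000,000, so EBIT = 1,657,160,000,000 ÷ 780,000 = 2,124,564.10.

£2,124,564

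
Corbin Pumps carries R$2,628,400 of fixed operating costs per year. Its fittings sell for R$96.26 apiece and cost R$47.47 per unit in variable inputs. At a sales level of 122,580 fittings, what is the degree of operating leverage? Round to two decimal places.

Contribution at this volume is 122,580 × R$48.79 = R$5,980,678.20.
Subtracting fixed costs: EBIT = R$5,980,678.20 − R$2,628,400 = R$3,352,278.20.
Degree of operating leverage = R$5,980,678.20 / R$3,352,278.20 = 1.7841.

1.78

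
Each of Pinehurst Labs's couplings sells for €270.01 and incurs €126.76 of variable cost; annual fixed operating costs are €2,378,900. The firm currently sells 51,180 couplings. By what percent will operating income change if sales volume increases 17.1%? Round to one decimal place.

Contribution at this volume is 51,180 × €143.25 = €7,331,535.00.
EBIT = €7,331,535.00 − €2,378,900 = €4,952,635.00.
Degree of operating leverage = €7,331,535.00 / €4,952,635.00 = 1.4803.
%ΔEBIT = DOL × %ΔSales = 1.4803 × +17.1% = +25.3%.

+25.3%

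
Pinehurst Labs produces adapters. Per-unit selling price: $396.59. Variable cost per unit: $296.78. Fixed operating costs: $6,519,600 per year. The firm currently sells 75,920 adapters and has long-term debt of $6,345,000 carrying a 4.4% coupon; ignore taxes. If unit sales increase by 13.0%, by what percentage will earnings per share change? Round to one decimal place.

At 75,920 units, contribution = 75,920 × $99.81 = $7,577,575.20.
Operating income = contribution − fixed costs = $7,577,575.20 − $6,519,600 = $1,057,975.20.
Interest = $279,180.00, so EBIT − I = $778,795.20.
DCL = total CM / (EBIT − I) = $7,577,575.20 / $778,795.20 = 9.7299.
%ΔEPS = DCL × %ΔSales = 9.7299 × +13.0% = +126.5%.

+126.5%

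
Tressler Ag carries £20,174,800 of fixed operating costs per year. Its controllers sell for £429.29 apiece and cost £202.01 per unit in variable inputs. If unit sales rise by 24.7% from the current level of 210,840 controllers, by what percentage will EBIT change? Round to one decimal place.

+42.7%

At 210,840 units, contribution = 210,840 × £227.28 = £47,919,715.20.
Operating income = contribution − fixed costs = £47,919,715.20 − £20,174,800 = £27,744,915.20.
DOL = contribution ÷ EBIT = £47,919,715.20 ÷ £27,744,915.20 = 1.7272.
Operating income changes by 1.7272 × +24.7% = +42.7%.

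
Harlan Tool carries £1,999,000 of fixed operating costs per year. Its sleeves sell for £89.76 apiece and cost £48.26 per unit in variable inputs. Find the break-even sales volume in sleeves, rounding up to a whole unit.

Contribution margin per unit = £89.76 − £48.26 = £41.50.
Units to break even: £1,999,000 ÷ £41.50 = 48,168.67, rounded up to 48,169.

48,169 sleeves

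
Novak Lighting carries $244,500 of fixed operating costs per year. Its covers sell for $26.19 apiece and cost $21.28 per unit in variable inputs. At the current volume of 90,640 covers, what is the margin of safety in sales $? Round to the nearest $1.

Contribution margin per unit = $26.19 − $21.28 = $4.91. Break-even units = $244,500 ÷ $4.91 = 49,796.33; break-even revenue = 49,796.33 × $26.19 = $1,304,165.99.
Current sales = 90,640 × $26.19 = $2,373,861.60.
Margin of safety = $2,373,861.60 − $1,304,165.99 = $1,069,696.

$1,069,696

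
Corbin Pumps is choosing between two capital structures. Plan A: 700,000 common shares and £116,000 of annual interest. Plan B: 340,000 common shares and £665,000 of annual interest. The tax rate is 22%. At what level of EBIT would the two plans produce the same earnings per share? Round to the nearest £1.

At indifference, (EBIT − 116,000)(1 − t)/700,000 = (EBIT − 665,000)(1 − t)/340,000.
The (1 − t) factor cancels: (EBIT − 116,000) × 340,000 = (EBIT − 665,000) × 700,000.
EBIT × (700,000 − 340,000) = 665,000 × 700,000 − 116,000 × 340,000 = 426,060,000,000, so EBIT = 426,060,000,000 ÷ 360,000 = 1,183,500.00.

£1,183,500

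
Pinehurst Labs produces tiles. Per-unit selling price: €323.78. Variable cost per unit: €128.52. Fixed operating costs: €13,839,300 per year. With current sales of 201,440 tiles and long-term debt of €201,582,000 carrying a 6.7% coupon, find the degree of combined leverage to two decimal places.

Total contribution margin = 201,440 × €195.26 = €39,333,174.40.
Subtracting fixed costs: EBIT = €39,333,174.40 − €13,839,300 = €25,493,874.40. Interest = €13,505,994.00, so EBIT − I = €11,987,880.40.
Degree of total leverage = total CM / (EBIT − interest) = €39,333,174.40 / €11,987,880.40 = 3.2811.

3.28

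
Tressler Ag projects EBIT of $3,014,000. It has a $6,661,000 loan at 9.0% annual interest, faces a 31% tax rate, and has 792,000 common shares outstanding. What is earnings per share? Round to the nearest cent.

Interest = $599,490.00, so EBT = $3,014,000 − $599,490.00 = $2,414,510.00.
Net income = $2,414,510.00 × (1 − 0.31) = $1,666,011.90.
EPS = $1,666,011.90 ÷ 792,000 = $2.10.

$2.10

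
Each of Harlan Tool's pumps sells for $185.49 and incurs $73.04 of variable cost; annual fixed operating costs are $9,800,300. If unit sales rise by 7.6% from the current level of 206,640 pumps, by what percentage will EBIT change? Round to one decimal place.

At 206,640 units, contribution = 206,640 × $112.45 = $23,236,668.00.
Operating income = contribution − fixed costs = $23,236,668.00 − $9,800,300 = $13,436,368.00.
Degree of operating leverage = $23,236,668.00 / $13,436,368.00 = 1.7294.
%ΔEBIT = DOL × %ΔSales = 1.7294 × +7.6% = +13.1%.

+13.1%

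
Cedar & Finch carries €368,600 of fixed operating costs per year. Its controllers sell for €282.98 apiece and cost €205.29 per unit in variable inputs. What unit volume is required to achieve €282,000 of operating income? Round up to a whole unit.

8,375 controllers

Contribution margin per unit = €282.98 − €205.29 = €77.69.
Required volume = (fixed costs + target profit) ÷ CM = (€368,600 + €282,000) ÷ €77.69 = 8,374.31, so 8,375 controllers.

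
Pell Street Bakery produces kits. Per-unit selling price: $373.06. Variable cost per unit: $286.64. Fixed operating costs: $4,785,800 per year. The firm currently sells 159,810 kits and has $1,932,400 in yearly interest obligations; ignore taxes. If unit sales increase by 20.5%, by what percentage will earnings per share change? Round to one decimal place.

Contribution at this volume is 159,810 × $86.42 = $13,810,780.20.
Subtracting fixed costs: EBIT = $13,810,780.20 − $4,785,800 = $9,024,980.20.
Interest = $1,932,400.00, so EBIT − I = $7,092,580.20.
Degree of combined leverage = contribution ÷ (EBIT − I) = $13,810,780.20 ÷ $7,092,580.20 = 1.9472.
%ΔEPS = DCL × %ΔSales = 1.9472 × +20.5% = +39.9%.

+39.9%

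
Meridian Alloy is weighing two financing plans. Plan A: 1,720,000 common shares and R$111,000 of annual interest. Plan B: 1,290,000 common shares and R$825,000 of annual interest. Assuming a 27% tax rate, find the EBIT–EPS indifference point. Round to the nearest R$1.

R$2,967,000

Set EPS_A = EPS_B: (EBIT − R$111,000)(1 − 0.27) ÷ 1,720,000 = (EBIT − R$825,000)(1 − 0.27) ÷ 1,290,000.
Cancelling (1 − t) and cross-multiplying: 1,290,000·(EBIT − 111,000) = 1,720,000·(EBIT − 825,000).
Solving, EBIT = (825,000·1,720,000 − 111,000·1,290,000) / (1,720,000 − 1,290,000) = 1,275,810,000,000 / 430,000 = 2,967,000.00.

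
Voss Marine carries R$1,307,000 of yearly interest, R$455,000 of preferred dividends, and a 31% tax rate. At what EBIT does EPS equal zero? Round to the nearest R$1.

R$1,966,420

Preferred dividends are paid after tax, so their pre-tax equivalent is R$455,000 ÷ (1 − 0.31) = R$659,420.29.
Financial break-even EBIT = interest + D_p ÷ (1 − t) = R$1,307,000 + R$659,420.29 = R$1,966,420.29.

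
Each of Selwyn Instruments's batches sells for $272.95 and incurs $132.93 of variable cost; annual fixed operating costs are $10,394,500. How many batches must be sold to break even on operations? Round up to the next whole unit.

74,236 batches

Contribution margin per unit = $272.95 − $132.93 = $140.02.
Units to break even: $10,394,500 ÷ $140.02 = 74,235.82, rounded up to 74,236.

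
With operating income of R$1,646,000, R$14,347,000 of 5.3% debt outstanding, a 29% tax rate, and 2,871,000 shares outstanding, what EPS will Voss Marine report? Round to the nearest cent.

R$0.22

Interest = R$760,391.00, so EBT = R$1,646,000 − R$760,391.00 = R$885,609.00.
Net income = R$885,609.00 × (1 − 0.29) = R$628,782.39.
Per share: R$628,782.39 / 2,871,000 shares = R$0.22.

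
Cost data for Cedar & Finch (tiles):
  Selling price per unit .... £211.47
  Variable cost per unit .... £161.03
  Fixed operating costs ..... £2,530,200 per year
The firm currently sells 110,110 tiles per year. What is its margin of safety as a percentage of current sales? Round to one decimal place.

54.4%

Each unit contributes £211.47 − £161.03 = £50.44. Break-even units = £2,530,200 ÷ £50.44 = 50,162.57; break-even revenue = 50,162.57 × £211.47 = £10,607,878.55.
Current sales = 110,110 × £211.47 = £23,284,961.70.
Margin of safety = (£23,284,961.70 − £10,607,878.55) ÷ £23,284,961.70 = 54.4%.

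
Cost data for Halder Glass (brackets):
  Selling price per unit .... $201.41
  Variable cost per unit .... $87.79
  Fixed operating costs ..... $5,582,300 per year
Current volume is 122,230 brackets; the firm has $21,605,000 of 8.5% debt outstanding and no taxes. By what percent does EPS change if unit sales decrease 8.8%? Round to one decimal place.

-18.9%

Contribution at this volume is 122,230 × $113.62 = $13,887,772.60.
Operating income = contribution − fixed costs = $13,887,772.60 − $5,582,300 = $8,305,472.60.
After interest of $1,836,425.00, pre-tax earnings = $6,469,047.60.
DCL = total CM / (EBIT − I) = $13,887,772.60 / $6,469,047.60 = 2.1468.
EPS therefore changes by 2.1468 × (-8.8%) = -18.9%.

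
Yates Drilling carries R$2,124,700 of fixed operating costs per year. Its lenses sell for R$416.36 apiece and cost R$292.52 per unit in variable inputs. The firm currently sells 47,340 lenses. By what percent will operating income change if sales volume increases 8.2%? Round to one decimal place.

+12.9%

Total contribution margin = 47,340 × R$123.84 = R$5,862,585.60.
EBIT = R$5,862,585.60 − R$2,124,700 = R$3,737,885.60.
So DOL = total CM / EBIT = R$5,862,585.60 / R$3,737,885.60 = 1.5684.
So EBIT moves 1.5684 × (+8.2%) = +12.9%.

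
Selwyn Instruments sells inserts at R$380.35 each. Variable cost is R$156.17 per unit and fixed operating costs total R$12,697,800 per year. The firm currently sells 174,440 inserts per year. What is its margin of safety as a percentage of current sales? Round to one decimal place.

67.5%

Unit CM = price − variable cost = R$380.35 − R$156.17 = R$224.18. Break-even units = R$12,697,800 ÷ R$224.18 = 56,641.09; break-even revenue = 56,641.09 × R$380.35 = R$21,543,439.33.
Actual sales revenue = 174,440 × R$380.35 = R$66,348,254.00.
Margin of safety = (R$66,348,254.00 − R$21,543,439.33) ÷ R$66,348,254.00 = 67.5%.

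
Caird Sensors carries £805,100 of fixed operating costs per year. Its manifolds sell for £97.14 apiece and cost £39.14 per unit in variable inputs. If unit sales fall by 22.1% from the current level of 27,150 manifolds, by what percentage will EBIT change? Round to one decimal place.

At 27,150 units, contribution = 27,150 × £58.00 = £1,574,700.00.
Subtracting fixed costs: EBIT = £1,574,700.00 − £805,100 = £769,600.00.
DOL = contribution ÷ EBIT = £1,574,700.00 ÷ £769,600.00 = 2.0461.
Operating income changes by 2.0461 × -22.1% = -45.2%.

-45.2%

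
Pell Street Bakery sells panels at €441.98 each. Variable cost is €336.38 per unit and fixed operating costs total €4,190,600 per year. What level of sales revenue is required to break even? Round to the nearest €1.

€17,539,407

CM per unit = €441.98 − €336.38 = €105.60; CM ratio = €105.60 / €441.98 = 0.2389.
Break-even revenue = fixed costs × price ÷ CM = €4,190,600 × €441.98 ÷ €105.60 = €17,539,407.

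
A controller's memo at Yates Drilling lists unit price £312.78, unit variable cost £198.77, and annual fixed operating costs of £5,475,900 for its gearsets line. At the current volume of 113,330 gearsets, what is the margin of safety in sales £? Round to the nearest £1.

Unit CM = price − variable cost = £312.78 − £198.77 = £114.01. Break-even units = £5,475,900 ÷ £114.01 = 48,030.00; break-even revenue = 48,030.00 × £312.78 = £15,022,822.58.
Actual sales revenue = 113,330 × £312.78 = £35,447,357.40.
Margin of safety = £35,447,357.40 − £15,022,822.58 = £20,424,535.

£20,424,535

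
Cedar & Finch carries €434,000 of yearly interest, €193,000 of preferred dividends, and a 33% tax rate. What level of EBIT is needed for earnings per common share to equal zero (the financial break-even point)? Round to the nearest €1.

Grossing the preferred dividend up to pre-tax terms: €193,000 / (1 − 0.33) = €288,059.70.
Financial break-even EBIT = interest + D_p ÷ (1 − t) = €434,000 + €288,059.70 = €722,059.70.

€722,060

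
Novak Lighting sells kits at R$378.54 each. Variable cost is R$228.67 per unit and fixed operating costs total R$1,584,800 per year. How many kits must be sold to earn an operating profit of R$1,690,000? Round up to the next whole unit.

Each unit contributes R$378.54 − R$228.67 = R$149.87.
Need Q such that Q × R$149.87 − R$1,584,800 = R$1,690,000, i.e. Q = R$3,274,800 / R$149.87 = 21,850.94 → 21,851.

21,851 kits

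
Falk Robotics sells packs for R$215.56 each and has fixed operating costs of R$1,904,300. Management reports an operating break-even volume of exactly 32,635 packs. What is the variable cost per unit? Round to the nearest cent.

R$157.21

At break-even, FC = Q × (P − VC), so P − VC = R$1,904,300 ÷ 32,635 = R$58.3515.
Hence VC = price − CM = R$215.56 − R$58.3515 = R$157.21.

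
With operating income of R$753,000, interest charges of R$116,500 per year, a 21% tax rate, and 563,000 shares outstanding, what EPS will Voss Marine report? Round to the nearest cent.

Interest = R$116,500.00, so EBT = R$753,000 − R$116,500.00 = R$636,500.00.
Net income = R$636,500.00 × (1 − 0.21) = R$502,835.00.
EPS = R$502,835.00 ÷ 563,000 = R$0.89.

R$0.89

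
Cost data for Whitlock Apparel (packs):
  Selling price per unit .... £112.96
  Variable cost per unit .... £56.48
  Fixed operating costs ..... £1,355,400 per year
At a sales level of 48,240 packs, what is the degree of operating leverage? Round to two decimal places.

Contribution at this volume is 48,240 × £56.48 = £2,724,595.20.
EBIT = £2,724,595.20 − £1,355,400 = £1,369,195.20.
DOL = contribution ÷ EBIT = £2,724,595.20 ÷ £1,369,195.20 = 1.9899.

1.99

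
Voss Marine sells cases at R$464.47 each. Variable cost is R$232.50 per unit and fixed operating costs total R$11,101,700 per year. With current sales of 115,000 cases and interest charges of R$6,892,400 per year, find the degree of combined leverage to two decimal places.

Total contribution margin = 115,000 × R$231.97 = R$26,676,550.00.
Subtracting fixed costs: EBIT = R$26,676,550.00 − R$11,101,700 = R$15,574,850.00. Interest = R$6,892,400.00.
DOL = R$26,676,550.00 ÷ R$15,574,850.00 = 1.7128; DFL = R$15,574,850.00 ÷ R$8,682,450.00 = 1.7938.
Combined leverage = 1.7128 × 1.7938 = 3.0724.

3.07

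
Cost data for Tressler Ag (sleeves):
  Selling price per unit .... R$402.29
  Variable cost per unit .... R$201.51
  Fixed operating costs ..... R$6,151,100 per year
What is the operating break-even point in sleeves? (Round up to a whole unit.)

30,637 sleeves

Contribution margin per unit = R$402.29 − R$201.51 = R$200.78.
Break-even Q = R$6,151,100 / R$200.78 = 30,636.02 → 30,637 sleeves.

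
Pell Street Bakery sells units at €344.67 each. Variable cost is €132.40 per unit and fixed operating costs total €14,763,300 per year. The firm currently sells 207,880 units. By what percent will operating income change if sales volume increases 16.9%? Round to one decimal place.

Contribution at this volume is 207,880 × €212.27 = €44,126,687.60.
EBIT = €44,126,687.60 − €14,763,300 = €29,363,387.60.
Degree of operating leverage = €44,126,687.60 / €29,363,387.60 = 1.5028.
So EBIT moves 1.5028 × (+16.9%) = +25.4%.

+25.4%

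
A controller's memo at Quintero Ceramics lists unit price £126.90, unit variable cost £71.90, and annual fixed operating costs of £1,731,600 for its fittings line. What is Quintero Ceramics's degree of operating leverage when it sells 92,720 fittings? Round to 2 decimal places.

1.51

At 92,720 units, contribution = 92,720 × £55.00 = £5,099,600.00.
Subtracting fixed costs: EBIT = £5,099,600.00 − £1,731,600 = £3,368,000.00.
Degree of operating leverage = £5,099,600.00 / £3,368,000.00 = 1.5141.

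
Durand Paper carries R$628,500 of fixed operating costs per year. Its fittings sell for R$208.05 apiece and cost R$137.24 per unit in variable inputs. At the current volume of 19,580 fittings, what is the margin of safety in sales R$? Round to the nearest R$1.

Contribution margin per unit = R$208.05 − R$137.24 = R$70.81. Break-even units = R$628,500 ÷ R$70.81 = 8,875.86; break-even revenue = 8,875.86 × R$208.05 = R$1,846,623.71.
Actual sales revenue = 19,580 × R$208.05 = R$4,073,619.00.
Margin of safety = R$4,073,619.00 − R$1,846,623.71 = R$2,226,995.

R$2,226,995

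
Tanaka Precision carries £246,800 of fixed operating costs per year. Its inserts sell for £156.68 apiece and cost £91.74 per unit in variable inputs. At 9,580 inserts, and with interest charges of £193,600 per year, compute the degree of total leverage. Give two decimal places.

3.42

Total contribution margin = 9,580 × £64.94 = £622,125.20.
EBIT = £622,125.20 − £246,800 = £375,325.20. Interest = £193,600.00.
DOL = £622,125.20 ÷ £375,325.20 = 1.6576; DFL = £375,325.20 ÷ £181,725.20 = 2.0653.
DCL = DOL × DFL = 1.6576 × 2.0653 = 3.4234.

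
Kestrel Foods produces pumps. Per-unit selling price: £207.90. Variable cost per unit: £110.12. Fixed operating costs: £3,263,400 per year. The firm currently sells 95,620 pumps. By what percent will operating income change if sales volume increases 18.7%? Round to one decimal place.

+28.7%

Contribution at this volume is 95,620 × £97.78 = £9,349,723.60.
Operating income = contribution − fixed costs = £9,349,723.60 − £3,263,400 = £6,086,323.60.
DOL = contribution ÷ EBIT = £9,349,723.60 ÷ £6,086,323.60 = 1.5362.
Operating income changes by 1.5362 × +18.7% = +28.7%.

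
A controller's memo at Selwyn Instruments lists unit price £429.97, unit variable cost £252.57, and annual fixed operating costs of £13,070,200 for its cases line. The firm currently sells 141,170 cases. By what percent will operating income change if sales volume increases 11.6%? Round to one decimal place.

+24.3%

Total contribution margin = 141,170 × £177.40 = £25,043,558.00.
EBIT = £25,043,558.00 − £13,070,200 = £11,973,358.00.
So DOL = total CM / EBIT = £25,043,558.00 / £11,973,358.00 = 2.0916.
%ΔEBIT = DOL × %ΔSales = 2.0916 × +11.6% = +24.3%.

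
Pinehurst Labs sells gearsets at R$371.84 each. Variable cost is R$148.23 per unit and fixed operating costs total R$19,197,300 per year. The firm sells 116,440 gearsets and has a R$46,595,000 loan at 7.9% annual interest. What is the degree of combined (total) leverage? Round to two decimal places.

8.24

At 116,440 units, contribution = 116,440 × R$223.61 = R$26,037,148.40.
Operating income = contribution − fixed costs = R$26,037,148.40 − R$19,197,300 = R$6,839,848.40. Interest = R$3,681,005.00.
DOL = R$26,037,148.40 ÷ R$6,839,848.40 = 3.8067; DFL = R$6,839,848.40 ÷ R$3,158,843.40 = 2.1653.
DCL = DOL × DFL = 3.8067 × 2.1653 = 8.2426.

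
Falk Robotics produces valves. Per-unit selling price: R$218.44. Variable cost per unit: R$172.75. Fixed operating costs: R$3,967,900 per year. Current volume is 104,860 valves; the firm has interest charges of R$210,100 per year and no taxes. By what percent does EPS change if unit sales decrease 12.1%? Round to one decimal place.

-94.6%

Contribution at this volume is 104,860 × R$45.69 = R$4,791,053.40.
Subtracting fixed costs: EBIT = R$4,791,053.40 − R$3,967,900 = R$823,153.40.
Interest = R$210,100.00, so EBIT − I = R$613,053.40.
DCL = total CM / (EBIT − I) = R$4,791,053.40 / R$613,053.40 = 7.8151.
%ΔEPS = DCL × %ΔSales = 7.8151 × -12.1% = -94.6%.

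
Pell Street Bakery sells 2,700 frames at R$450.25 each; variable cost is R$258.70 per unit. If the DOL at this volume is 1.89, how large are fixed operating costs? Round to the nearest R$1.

R$243,542

Total contribution margin = 2,700 × R$191.55 = R$517,185.00.
DOL = contribution / EBIT, so EBIT = R$517,185.00 / 1.89 = R$273,642.86.
And FC = contribution − EBIT = R$517,185.00 − R$273,642.86 = R$243,542.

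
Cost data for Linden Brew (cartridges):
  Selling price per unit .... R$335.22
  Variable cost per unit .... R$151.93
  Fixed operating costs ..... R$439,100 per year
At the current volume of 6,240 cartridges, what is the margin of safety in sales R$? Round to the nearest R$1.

R$1,288,701

Unit CM = price − variable cost = R$335.22 − R$151.93 = R$183.29. Break-even units = R$439,100 ÷ R$183.29 = 2,395.66; break-even revenue = 2,395.66 × R$335.22 = R$803,072.19.
Actual sales revenue = 6,240 × R$335.22 = R$2,091,772.80.
Margin of safety = R$2,091,772.80 − R$803,072.19 = R$1,288,701.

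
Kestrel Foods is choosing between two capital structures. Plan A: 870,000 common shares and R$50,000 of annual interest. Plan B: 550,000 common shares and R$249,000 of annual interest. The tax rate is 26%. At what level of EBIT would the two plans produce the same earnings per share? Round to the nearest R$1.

R$591,031

Set EPS_A = EPS_B: (EBIT − R$50,000)(1 − 0.26) ÷ 870,000 = (EBIT − R$249,000)(1 − 0.26) ÷ 550,000.
Cancelling (1 − t) and cross-multiplying: 550,000·(EBIT − 50,000) = 870,000·(EBIT − 249,000).
Solving, EBIT = (249,000·870,000 − 50,000·550,000) / (870,000 − 550,000) = 189,130,000,000 / 320,000 = 591,031.25.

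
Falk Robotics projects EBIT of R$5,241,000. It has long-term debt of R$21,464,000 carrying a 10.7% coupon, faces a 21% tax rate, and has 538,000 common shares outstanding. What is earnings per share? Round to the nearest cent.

Pre-tax income = R$5,241,000 − R$2,296,648.00 = R$2,944,352.00.
Net income = R$2,944,352.00 × (1 − 0.21) = R$2,326,038.08.
Per share: R$2,326,038.08 / 538,000 shares = R$4.32.

R$4.32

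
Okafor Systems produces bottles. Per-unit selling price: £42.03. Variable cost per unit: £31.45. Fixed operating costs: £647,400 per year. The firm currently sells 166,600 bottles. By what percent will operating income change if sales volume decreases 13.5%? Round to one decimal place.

-21.3%

Total contribution margin = 166,600 × £10.58 = £1,762,628.00.
Operating income = contribution − fixed costs = £1,762,628.00 − £647,400 = £1,115,228.00.
Degree of operating leverage = £1,762,628.00 / £1,115,228.00 = 1.5805.
%ΔEBIT = DOL × %ΔSales = 1.5805 × -13.5% = -21.3%.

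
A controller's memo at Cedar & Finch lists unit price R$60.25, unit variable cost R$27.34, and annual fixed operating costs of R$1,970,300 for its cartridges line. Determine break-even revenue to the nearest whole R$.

Contribution margin per unit = R$60.25 − R$27.34 = R$32.91, a CM ratio of R$32.91 ÷ R$60.25 = 0.5462.
Break-even sales = FC ÷ CM ratio = R$1,970,300 × R$60.25 / R$32.91 = R$3,607,128.

R$3,607,128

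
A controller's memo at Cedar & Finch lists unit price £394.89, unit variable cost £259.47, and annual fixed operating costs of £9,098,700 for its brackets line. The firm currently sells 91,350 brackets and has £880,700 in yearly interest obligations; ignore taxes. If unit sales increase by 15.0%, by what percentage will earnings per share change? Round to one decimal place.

+77.6%

Total contribution margin = 91,350 × £135.42 = £12,370,617.00.
EBIT = £12,370,617.00 − £9,098,700 = £3,271,917.00.
Interest = £880,700.00, so EBIT − I = £2,391,217.00.
Degree of combined leverage = contribution ÷ (EBIT − I) = £12,370,617.00 ÷ £2,391,217.00 = 5.1734.
EPS therefore changes by 5.1734 × (+15.0%) = +77.6%.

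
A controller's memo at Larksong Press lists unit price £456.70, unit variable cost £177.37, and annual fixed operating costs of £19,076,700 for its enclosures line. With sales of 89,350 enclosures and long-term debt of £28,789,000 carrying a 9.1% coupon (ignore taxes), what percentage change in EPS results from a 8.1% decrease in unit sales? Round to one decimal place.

-62.0%

Contribution at this volume is 89,350 × £279.33 = £24,958,135.50.
Operating income = contribution − fixed costs = £24,958,135.50 − £19,076,700 = £5,881,435.50.
After interest of £2,619,799.00, pre-tax earnings = £3,261,636.50.
DCL = total CM / (EBIT − I) = £24,958,135.50 / £3,261,636.50 = 7.6520.
EPS therefore changes by 7.6520 × (-8.1%) = -62.0%.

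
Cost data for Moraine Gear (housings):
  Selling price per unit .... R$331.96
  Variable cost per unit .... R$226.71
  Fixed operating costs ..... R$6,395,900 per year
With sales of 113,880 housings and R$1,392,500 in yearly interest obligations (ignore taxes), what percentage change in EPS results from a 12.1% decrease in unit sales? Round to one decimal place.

-34.6%

At 113,880 units, contribution = 113,880 × R$105.25 = R$11,985,870.00.
Operating income = contribution − fixed costs = R$11,985,870.00 − R$6,395,900 = R$5,589,970.00.
Interest = R$1,392,500.00, so EBIT − I = R$4,197,470.00.
Degree of combined leverage = contribution ÷ (EBIT − I) = R$11,985,870.00 ÷ R$4,197,470.00 = 2.8555.
EPS therefore changes by 2.8555 × (-12.1%) = -34.6%.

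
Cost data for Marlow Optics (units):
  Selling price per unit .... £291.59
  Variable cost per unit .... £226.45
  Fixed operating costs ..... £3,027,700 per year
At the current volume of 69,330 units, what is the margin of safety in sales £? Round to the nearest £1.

Contribution margin per unit = £291.59 − £226.45 = £65.14. Break-even units = £3,027,700 ÷ £65.14 = 46,479.89; break-even revenue = 46,479.89 × £291.59 = £13,553,070.97.
Current sales = 69,330 × £291.59 = £20,215,934.70.
Margin of safety = £20,215,934.70 − £13,553,070.97 = £6,662,864.

£6,662,864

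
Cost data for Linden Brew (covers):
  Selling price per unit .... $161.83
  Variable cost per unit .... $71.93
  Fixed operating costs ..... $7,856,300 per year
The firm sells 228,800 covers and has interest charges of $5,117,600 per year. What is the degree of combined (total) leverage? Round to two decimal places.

2.71

At 228,800 units, contribution = 228,800 × $89.90 = $20,569,120.00.
EBIT = $20,569,120.00 − $7,856,300 = $12,712,820.00. Interest = $5,117,600.00, so EBIT − I = $7,595,220.00.
Degree of total leverage = total CM / (EBIT − interest) = $20,569,120.00 / $7,595,220.00 = 2.7082.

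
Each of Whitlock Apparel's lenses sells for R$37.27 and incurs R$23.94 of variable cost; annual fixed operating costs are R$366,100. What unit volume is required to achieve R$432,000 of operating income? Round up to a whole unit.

59,873 lenses

Contribution margin per unit = R$37.27 − R$23.94 = R$13.33.
Need Q such that Q × R$13.33 − R$366,100 = R$432,000, i.e. Q = R$798,100 / R$13.33 = 59,872.47 → 59,873.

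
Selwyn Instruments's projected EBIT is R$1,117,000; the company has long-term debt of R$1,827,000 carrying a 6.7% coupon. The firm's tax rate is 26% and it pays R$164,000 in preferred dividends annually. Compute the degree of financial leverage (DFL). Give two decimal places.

1.45

Interest = R$122,409.00.
Preferred dividends grossed up pre-tax: R$164,000 / (1 − 0.26) = R$221,621.62.
DFL = EBIT ÷ [EBIT − I − D_p/(1−t)] = R$1,117,000 ÷ [R$1,117,000 − R$122,409.00 − R$221,621.62] = R$1,117,000 ÷ R$772,969.38 = 1.4451.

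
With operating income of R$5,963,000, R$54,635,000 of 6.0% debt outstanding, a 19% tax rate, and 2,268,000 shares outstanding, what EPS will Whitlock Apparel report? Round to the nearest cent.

Interest = R$3,278,100.00, so EBT = R$5,963,000 − R$3,278,100.00 = R$2,684,900.00.
Net income = R$2,684,900.00 × (1 − 0.19) = R$2,174,769.00.
Per share: R$2,174,769.00 / 2,268,000 shares = R$0.96.

R$0.96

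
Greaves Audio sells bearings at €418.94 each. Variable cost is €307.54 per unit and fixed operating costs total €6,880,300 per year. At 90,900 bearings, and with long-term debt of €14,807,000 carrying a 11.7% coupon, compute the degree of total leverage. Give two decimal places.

6.69

Total contribution margin = 90,900 × €111.40 = €10,126,260.00.
EBIT = €10,126,260.00 − €6,880,300 = €3,245,960.00. Interest = €1,732,419.00.
DOL = €10,126,260.00 ÷ €3,245,960.00 = 3.1197; DFL = €3,245,960.00 ÷ €1,513,541.00 = 2.1446.
Combined leverage = 3.1197 × 2.1446 = 6.6905.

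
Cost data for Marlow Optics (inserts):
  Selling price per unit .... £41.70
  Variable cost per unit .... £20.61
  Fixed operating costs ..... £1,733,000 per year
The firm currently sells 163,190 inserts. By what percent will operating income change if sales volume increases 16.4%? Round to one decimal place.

+33.0%

At 163,190 units, contribution = 163,190 × £21.09 = £3,441,677.10.
EBIT = £3,441,677.10 − £1,733,000 = £1,708,677.10.
Degree of operating leverage = £3,441,677.10 / £1,708,677.10 = 2.0142.
Operating income changes by 2.0142 × +16.4% = +33.0%.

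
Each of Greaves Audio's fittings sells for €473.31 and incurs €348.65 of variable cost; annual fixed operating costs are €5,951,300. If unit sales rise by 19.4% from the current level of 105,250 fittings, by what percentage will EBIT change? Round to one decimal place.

At 105,250 units, contribution = 105,250 × €124.66 = €13,120,465.00.
Subtracting fixed costs: EBIT = €13,120,465.00 − €5,951,300 = €7,169,165.00.
DOL = contribution ÷ EBIT = €13,120,465.00 ÷ €7,169,165.00 = 1.8301.
So EBIT moves 1.8301 × (+19.4%) = +35.5%.

+35.5%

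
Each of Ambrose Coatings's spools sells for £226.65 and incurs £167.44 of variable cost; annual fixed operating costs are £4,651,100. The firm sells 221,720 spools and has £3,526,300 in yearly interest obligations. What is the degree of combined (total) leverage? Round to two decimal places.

2.65

Contribution at this volume is 221,720 × £59.21 = £13,128,041.20.
Operating income = contribution − fixed costs = £13,128,041.20 − £4,651,100 = £8,476,941.20. Interest = £3,526,300.00.
DOL = £13,128,041.20 ÷ £8,476,941.20 = 1.5487; DFL = £8,476,941.20 ÷ £4,950,641.20 = 1.7123.
Combined leverage = 1.5487 × 1.7123 = 2.6518.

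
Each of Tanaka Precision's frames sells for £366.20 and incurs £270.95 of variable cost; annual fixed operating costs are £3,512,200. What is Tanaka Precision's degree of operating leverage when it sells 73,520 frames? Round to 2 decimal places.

2.01

Contribution at this volume is 73,520 × £95.25 = £7,002,780.00.
EBIT = £7,002,780.00 − £3,512,200 = £3,490,580.00.
DOL = contribution ÷ EBIT = £7,002,780.00 ÷ £3,490,580.00 = 2.0062.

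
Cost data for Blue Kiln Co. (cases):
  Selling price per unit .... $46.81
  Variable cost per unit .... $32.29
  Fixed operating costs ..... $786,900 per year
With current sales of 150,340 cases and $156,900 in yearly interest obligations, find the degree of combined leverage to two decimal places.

Contribution at this volume is 150,340 × $14.52 = $2,182,936.80.
EBIT = $2,182,936.80 − $786,900 = $1,396,036.80. Interest = $156,900.00, so EBIT − I = $1,239,136.80.
Degree of total leverage = total CM / (EBIT − interest) = $2,182,936.80 / $1,239,136.80 = 1.7617.

1.76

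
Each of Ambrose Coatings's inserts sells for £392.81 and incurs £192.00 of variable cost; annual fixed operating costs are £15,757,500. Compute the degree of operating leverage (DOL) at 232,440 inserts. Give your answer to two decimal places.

At 232,440 units, contribution = 232,440 × £200.81 = £46,676,276.40.
Operating income = contribution − fixed costs = £46,676,276.40 − £15,757,500 = £30,918,776.40.
DOL = contribution ÷ EBIT = £46,676,276.40 ÷ £30,918,776.40 = 1.5096.

1.51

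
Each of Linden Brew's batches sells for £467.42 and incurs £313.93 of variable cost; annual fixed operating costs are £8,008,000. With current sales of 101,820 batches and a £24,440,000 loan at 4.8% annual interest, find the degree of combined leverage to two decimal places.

Contribution at this volume is 101,820 × £153.49 = £15,628,351.80.
Subtracting fixed costs: EBIT = £15,628,351.80 − £8,008,000 = £7,620,351.80. Interest = £1,173,120.00.
DOL = £15,628,351.80 ÷ £7,620,351.80 = 2.0509; DFL = £7,620,351.80 ÷ £6,447,231.80 = 1.1820.
Combined leverage = 2.0509 × 1.1820 = 2.4242.

2.42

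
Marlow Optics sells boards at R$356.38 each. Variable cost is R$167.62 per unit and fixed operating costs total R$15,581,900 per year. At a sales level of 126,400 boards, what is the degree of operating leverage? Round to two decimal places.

Total contribution margin = 126,400 × R$188.76 = R$23,859,264.00.
Operating income = contribution − fixed costs = R$23,859,264.00 − R$15,581,900 = R$8,277,364.00.
DOL = contribution ÷ EBIT = R$23,859,264.00 ÷ R$8,277,364.00 = 2.8825.

2.88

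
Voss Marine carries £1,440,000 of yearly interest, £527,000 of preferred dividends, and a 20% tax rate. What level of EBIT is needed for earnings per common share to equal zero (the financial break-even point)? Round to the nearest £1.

£2,098,750

Preferred dividends are paid after tax, so their pre-tax equivalent is £527,000 ÷ (1 − 0.20) = £658,750.00.
EPS = 0 when EBIT covers interest plus the pre-tax preferred burden: £1,440,000 + £658,750.00 = £2,098,750.00.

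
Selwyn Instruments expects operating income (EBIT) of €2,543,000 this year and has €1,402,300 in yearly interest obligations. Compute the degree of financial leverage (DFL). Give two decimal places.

2.23

Annual interest charges come to €1,402,300.00.
Degree of financial leverage = EBIT / (EBIT − interest) = €2,543,000 / €1,140,700.00 = 2.2293.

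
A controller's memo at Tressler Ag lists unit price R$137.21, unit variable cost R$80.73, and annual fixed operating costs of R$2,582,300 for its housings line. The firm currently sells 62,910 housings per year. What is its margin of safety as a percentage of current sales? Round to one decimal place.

27.3%

Each unit contributes R$137.21 − R$80.73 = R$56.48. Break-even units = R$2,582,300 ÷ R$56.48 = 45,720.61; break-even revenue = 45,720.61 × R$137.21 = R$6,273,324.77.
Current sales = 62,910 × R$137.21 = R$8,631,881.10.
Margin of safety = (R$8,631,881.10 − R$6,273,324.77) ÷ R$8,631,881.10 = 27.3%.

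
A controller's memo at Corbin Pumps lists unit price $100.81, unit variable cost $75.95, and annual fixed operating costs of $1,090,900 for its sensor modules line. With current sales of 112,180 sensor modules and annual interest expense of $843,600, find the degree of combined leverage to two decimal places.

Total contribution margin = 112,180 × $24.86 = $2,788,794.80.
Subtracting fixed costs: EBIT = $2,788,794.80 − $1,090,900 = $1,697,894.80. Interest = $843,600.00, so EBIT − I = $854,294.80.
Degree of total leverage = total CM / (EBIT − interest) = $2,788,794.80 / $854,294.80 = 3.2644.

3.26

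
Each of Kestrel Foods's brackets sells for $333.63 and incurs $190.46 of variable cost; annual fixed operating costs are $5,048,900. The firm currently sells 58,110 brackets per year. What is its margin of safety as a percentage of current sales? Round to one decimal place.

39.3%

Unit CM = price − variable cost = $333.63 − $190.46 = $143.17. Break-even units = $5,048,900 ÷ $143.17 = 35,265.07; break-even revenue = 35,265.07 × $333.63 = $11,765,485.14.
Actual sales revenue = 58,110 × $333.63 = $19,387,239.30.
Margin of safety = ($19,387,239.30 − $11,765,485.14) ÷ $19,387,239.30 = 39.3%.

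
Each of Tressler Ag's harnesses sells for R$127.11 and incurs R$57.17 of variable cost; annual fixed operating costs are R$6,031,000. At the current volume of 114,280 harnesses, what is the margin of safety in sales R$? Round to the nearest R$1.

Contribution margin per unit = R$127.11 − R$57.17 = R$69.94. Break-even units = R$6,031,000 ÷ R$69.94 = 86,231.06; break-even revenue = 86,231.06 × R$127.11 = R$10,960,829.43.
Actual sales revenue = 114,280 × R$127.11 = R$14,526,130.80.
Margin of safety = R$14,526,130.80 − R$10,960,829.43 = R$3,565,301.

R$3,565,301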